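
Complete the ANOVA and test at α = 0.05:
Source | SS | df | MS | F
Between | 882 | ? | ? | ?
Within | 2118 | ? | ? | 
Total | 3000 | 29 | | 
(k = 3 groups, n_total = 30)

df_between = 2, df_within = 27. MS_between = 441.0, MS_within = 78.44. F = 5.622, F_crit ≈ 3.354. Reject H₀.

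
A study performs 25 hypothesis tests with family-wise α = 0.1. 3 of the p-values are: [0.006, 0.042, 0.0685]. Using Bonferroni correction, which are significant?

Bonferroni α = 0.1/25 = 0.004. None of the given p-values are significant.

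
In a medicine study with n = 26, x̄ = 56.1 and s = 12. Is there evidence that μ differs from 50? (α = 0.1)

t = (x̄ - μ₀)/(s/√n) = (56.1 - 50)/(12/√26) = 2.592. df = 25, critical t = ±1.708. Reject H₀.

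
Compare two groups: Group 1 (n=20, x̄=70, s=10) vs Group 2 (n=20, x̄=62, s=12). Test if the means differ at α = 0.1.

Pooled sp = 11.05. t = 2.29, df = 38. Critical t = ±1.686. Reject H₀.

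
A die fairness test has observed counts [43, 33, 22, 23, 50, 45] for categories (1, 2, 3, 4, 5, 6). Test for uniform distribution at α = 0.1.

Expected = 36 each. χ² = Σ(O-E)²/E = 19.444. df = 5, critical value = 9.236. Reject H₀.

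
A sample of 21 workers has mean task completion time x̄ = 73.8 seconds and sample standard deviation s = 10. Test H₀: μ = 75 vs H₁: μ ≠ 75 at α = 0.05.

t = (x̄ - μ₀)/(s/√n) = (73.8 - 75)/(10/√21) = -0.55. df = 20, critical t = ±2.086. Fail to reject H₀.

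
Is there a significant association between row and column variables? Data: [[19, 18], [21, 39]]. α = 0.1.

χ² = 2.525. df = 1, critical = 2.706. Fail to reject H₀. No evidence of dependence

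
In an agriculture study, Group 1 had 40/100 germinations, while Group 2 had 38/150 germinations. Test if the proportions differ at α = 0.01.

p̂₁ = 0.4, p̂₂ = 0.253, pooled p̂ = 0.312. z = 2.452. Critical: ±2.576. Fail to reject H₀.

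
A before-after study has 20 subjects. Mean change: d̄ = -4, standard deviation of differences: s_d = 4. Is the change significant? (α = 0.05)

t = d̄/(s_d/√n) = -4/(4/√20) = -4.472. df = 19, critical t = ±2.093. Reject H₀.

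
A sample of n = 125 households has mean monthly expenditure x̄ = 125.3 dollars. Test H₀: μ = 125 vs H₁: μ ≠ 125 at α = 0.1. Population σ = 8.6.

z = (x̄ - μ₀)/(σ/√n) = (125.3 - 125)/(8.6/√125) = 0.39. Critical value: ±1.645. Since |0.39| ≤ 1.645, Fail to reject H₀.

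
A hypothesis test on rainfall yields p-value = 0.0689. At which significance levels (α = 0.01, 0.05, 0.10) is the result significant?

p = 0.0689. Significant at: α = 0.1.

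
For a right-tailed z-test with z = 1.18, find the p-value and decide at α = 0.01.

p = P(Z > 1.18) = 1 - Φ(1.18) ≈ 0.119. Since p ≥ 0.01, fail to reject H₀ (not significant) at α = 0.01.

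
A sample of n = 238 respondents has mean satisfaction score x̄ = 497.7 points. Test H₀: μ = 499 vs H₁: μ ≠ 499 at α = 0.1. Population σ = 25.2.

z = (x̄ - μ₀)/(σ/√n) = (497.7 - 499)/(25.2/√238) = -0.796. Critical value: ±1.645. Since |-0.796| ≤ 1.645, Fail to reject H₀.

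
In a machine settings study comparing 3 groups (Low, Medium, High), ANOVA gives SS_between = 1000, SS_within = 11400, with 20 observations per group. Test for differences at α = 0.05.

df_between = 2, df_within = 57. F = MS_between/MS_within = 500.0/200.0 = 2.5. F_crit ≈ 3.159. Fail to reject H₀.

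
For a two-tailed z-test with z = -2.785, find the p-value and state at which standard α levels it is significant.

p = 2·P(Z > |-2.785|) = 2·(1 - Φ(2.785)) ≈ 0.0054. Significant at α = 0.1; Significant at α = 0.05; Significant at α = 0.01.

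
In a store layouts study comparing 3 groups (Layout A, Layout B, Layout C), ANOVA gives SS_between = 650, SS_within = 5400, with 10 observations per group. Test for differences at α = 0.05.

df_between = 2, df_within = 27. F = MS_between/MS_within = 325.0/200.0 = 1.625. F_crit ≈ 3.354. Fail to reject H₀.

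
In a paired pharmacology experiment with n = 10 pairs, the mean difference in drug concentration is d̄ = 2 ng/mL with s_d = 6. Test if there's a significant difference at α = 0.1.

t = d̄/(s_d/√n) = 2/(6/√10) = 1.054. df = 9, critical t = ±1.833. Fail to reject H₀.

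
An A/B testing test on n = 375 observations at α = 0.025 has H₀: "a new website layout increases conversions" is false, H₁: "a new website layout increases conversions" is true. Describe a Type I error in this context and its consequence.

Type I error: rejecting H₀ when it is true — concluding that a new website layout increases conversions when in fact it is not. Consequence: rolling out a layout that doesn't actually help — wasted engineering effort.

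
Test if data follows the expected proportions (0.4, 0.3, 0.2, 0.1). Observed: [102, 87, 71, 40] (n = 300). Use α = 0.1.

Expected: [120.0, 90.0, 60.0, 30.0]. χ² = 8.15. df = 3, critical = 6.251. Reject H₀.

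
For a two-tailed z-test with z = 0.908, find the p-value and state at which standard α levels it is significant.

p = 2·P(Z > |0.908|) = 2·(1 - Φ(0.908)) ≈ 0.3639. Not significant at any standard level.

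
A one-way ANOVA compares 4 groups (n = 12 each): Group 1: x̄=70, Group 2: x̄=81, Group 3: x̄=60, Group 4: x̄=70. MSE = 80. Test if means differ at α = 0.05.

Grand mean = 70.25. SS_between = 2649.0, MS_between = 883.0. F = 11.037, F_crit ≈ 2.816. Reject H₀.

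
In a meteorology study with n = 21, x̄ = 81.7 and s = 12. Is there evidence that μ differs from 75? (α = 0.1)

t = (x̄ - μ₀)/(s/√n) = (81.7 - 75)/(12/√21) = 2.559. df = 20, critical t = ±1.725. Reject H₀.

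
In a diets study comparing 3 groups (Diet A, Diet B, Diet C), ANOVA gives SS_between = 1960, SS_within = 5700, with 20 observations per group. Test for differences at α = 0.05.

df_between = 2, df_within = 57. F = MS_between/MS_within = 980.0/100.0 = 9.8. F_crit ≈ 3.159. Reject H₀. At least one mean differs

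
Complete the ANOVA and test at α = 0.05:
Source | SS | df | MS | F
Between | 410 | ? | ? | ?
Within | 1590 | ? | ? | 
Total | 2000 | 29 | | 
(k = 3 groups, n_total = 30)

df_between = 2, df_within = 27. MS_between = 205.0, MS_within = 58.89. F = 3.481, F_crit ≈ 3.354. Reject H₀.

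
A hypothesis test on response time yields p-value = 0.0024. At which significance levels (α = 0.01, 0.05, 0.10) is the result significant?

p = 0.0024. Significant at: α = 0.01, 0.05, 0.1.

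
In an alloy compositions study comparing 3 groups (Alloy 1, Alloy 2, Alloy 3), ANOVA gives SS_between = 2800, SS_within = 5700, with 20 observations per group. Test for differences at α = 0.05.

df_between = 2, df_within = 57. F = MS_between/MS_within = 1400.0/100.0 = 14.0. F_crit ≈ 3.159. Reject H₀. At least one mean differs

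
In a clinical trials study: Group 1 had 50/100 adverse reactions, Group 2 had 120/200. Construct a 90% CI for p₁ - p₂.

p̂₁ = 0.5, p̂₂ = 0.6. Difference = -0.1. CI = (-0.2, 0.0)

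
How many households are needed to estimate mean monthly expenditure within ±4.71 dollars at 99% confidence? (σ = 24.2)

n = (z*σ/E)² = (2.576×24.2/4.71)² = 175.2 → n = 176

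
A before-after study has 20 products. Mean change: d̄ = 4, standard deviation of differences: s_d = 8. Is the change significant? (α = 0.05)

t = d̄/(s_d/√n) = 4/(8/√20) = 2.236. df = 19, critical t = ±2.093. Reject H₀.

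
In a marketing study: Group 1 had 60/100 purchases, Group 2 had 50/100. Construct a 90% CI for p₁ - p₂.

p̂₁ = 0.6, p̂₂ = 0.5. Difference = 0.1. CI = (-0.015, 0.215)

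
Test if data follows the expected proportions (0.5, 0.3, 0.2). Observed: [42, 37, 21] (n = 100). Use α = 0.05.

Expected: [50.0, 30.0, 20.0]. χ² = 2.963. df = 2, critical = 5.991. Fail to reject H₀.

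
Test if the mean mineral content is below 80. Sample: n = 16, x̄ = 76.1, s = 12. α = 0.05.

t = (76.1 - 80)/(12/√16) = -1.3, df = 15. Critical t = -1.753. Fail to reject H₀.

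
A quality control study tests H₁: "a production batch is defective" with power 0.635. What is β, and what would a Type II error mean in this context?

β = 1 - power = 1 - 0.635 = 0.365. A Type II error is failing to reject H₀ when H₀ is false (false negative) — here, failing to conclude that a production batch is defective when in fact it is true. Consequence: shipping a defective batch — faulty products reach customers.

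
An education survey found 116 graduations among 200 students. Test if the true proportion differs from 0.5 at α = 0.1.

p̂ = 0.58, p₀ = 0.5. z = (p̂ - p₀)/√(p₀(1-p₀)/n) = 2.263. Critical: ±1.645. Reject H₀.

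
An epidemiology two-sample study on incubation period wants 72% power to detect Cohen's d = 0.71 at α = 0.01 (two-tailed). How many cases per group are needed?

z_{α/2} = 2.576, z_β = Φ⁻¹(0.72) = 0.583. For medium effect (d = 0.71): n per group = 2(z_{α/2} + z_β)²/d² = 2(2.576 + 0.583)²/0.71² = 39.6 → 40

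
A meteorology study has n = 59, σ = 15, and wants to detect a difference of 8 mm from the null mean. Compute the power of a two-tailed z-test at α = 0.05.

SE = σ/√n = 15/√59 = 1.953. Non-centrality λ = d/SE = 8/1.953 = 4.097. Power ≈ Φ(λ - z_{α/2}) = Φ(4.097 - 1.96) = Φ(2.137) = 0.984.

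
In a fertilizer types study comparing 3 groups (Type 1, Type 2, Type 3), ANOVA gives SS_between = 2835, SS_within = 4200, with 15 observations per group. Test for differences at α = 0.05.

df_between = 2, df_within = 42. F = MS_between/MS_within = 1417.5/100.0 = 14.175. F_crit ≈ 3.22. Reject H₀. At least one mean differs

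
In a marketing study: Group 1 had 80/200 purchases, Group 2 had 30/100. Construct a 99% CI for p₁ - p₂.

p̂₁ = 0.4, p̂₂ = 0.3. Difference = 0.1. CI = (-0.048, 0.248)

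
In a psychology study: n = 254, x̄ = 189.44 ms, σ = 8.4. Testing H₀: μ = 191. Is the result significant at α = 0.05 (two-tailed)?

z = (189.44 - 191)/(8.4/√254) = -2.96. Since |z| > 1.96, significant at α = 0.05.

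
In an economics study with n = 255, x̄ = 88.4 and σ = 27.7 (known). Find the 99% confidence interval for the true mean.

CI = x̄ ± z*(σ/√n) = 88.4 ± 2.576(27.7/√255) = 88.4 ± 4.47 = (83.93, 92.87)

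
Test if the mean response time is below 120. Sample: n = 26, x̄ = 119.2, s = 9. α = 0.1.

t = (119.2 - 120)/(9/√26) = -0.453, df = 25. Critical t = -1.316. Fail to reject H₀.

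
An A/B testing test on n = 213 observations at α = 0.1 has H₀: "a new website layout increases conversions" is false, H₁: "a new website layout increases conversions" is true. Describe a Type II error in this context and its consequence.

Type II error: failing to reject H₀ when it is false — concluding that a new website layout increases conversions is not supported when in fact it is. Consequence: discarding a layout that would have improved conversions — lost revenue.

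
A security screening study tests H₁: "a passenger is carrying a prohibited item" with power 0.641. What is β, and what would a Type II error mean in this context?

β = 1 - power = 1 - 0.641 = 0.359. A Type II error is failing to reject H₀ when H₀ is false (false negative) — here, failing to conclude that a passenger is carrying a prohibited item when in fact it is true. Consequence: letting a prohibited item through — security breach.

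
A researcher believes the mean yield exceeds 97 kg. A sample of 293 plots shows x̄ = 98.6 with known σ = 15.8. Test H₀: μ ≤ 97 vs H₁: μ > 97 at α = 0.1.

z = 1.733. Critical value: 1.28. Reject H₀.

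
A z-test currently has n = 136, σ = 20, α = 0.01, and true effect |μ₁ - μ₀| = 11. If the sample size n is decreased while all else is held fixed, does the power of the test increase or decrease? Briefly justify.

Power decreases: a smaller n inflates the standard error σ/√n, pulling the sampling distribution under H₁ back toward the critical value.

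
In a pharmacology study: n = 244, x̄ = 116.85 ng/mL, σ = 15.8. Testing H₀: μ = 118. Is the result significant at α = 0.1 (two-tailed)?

z = (116.85 - 118)/(15.8/√244) = -1.137. Since |z| ≤ 1.645, not significant at α = 0.1.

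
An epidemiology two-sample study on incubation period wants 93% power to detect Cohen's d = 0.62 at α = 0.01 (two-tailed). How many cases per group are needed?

z_{α/2} = 2.576, z_β = Φ⁻¹(0.93) = 1.476. For medium effect (d = 0.62): n per group = 2(z_{α/2} + z_β)²/d² = 2(2.576 + 1.476)²/0.62² = 85.4 → 86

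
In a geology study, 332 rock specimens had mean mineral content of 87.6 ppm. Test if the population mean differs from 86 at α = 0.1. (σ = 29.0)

z = (x̄ - μ₀)/(σ/√n) = (87.6 - 86)/(29.0/√332) = 1.005. Critical value: ±1.645. Since |1.005| ≤ 1.645, Fail to reject H₀.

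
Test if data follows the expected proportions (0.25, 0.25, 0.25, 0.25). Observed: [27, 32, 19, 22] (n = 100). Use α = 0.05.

Expected: [25.0, 25.0, 25.0, 25.0]. χ² = 3.92. df = 3, critical = 7.815. Fail to reject H₀.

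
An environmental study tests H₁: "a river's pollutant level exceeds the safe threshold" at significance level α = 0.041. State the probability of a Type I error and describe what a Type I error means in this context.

P(Type I error) = α = 0.041. A Type I error is rejecting H₀ when H₀ is actually true (false positive) — here, concluding that a river's pollutant level exceeds the safe threshold when in fact this is not the case. Consequence: shutting down a compliant factory unnecessarily.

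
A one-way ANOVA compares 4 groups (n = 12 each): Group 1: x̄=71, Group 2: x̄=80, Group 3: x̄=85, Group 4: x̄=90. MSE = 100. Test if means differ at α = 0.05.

Grand mean = 81.5. SS_between = 2364.0, MS_between = 788.0. F = 7.88, F_crit ≈ 2.816. Reject H₀.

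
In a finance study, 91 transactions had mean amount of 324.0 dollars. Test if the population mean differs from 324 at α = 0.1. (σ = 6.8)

z = (x̄ - μ₀)/(σ/√n) = (324.0 - 324)/(6.8/√91) = 0.0. Critical value: ±1.645. Since |0.0| ≤ 1.645, Fail to reject H₀.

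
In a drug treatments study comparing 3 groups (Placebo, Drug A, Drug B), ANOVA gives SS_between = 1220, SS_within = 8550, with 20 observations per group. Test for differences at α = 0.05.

df_between = 2, df_within = 57. F = MS_between/MS_within = 610.0/150.0 = 4.067. F_crit ≈ 3.159. Reject H₀. At least one mean differs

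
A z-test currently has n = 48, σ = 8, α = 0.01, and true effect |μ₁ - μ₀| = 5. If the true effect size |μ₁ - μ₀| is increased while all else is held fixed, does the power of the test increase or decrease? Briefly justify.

Power increases: a larger true effect increases the non-centrality λ = |μ₁ - μ₀|/(σ/√n).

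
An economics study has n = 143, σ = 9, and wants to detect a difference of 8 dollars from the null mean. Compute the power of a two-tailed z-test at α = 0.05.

SE = σ/√n = 9/√143 = 0.753. Non-centrality λ = d/SE = 8/0.753 = 10.63. Power ≈ Φ(λ - z_{α/2}) = Φ(10.63 - 1.96) = Φ(8.67) = 1.0.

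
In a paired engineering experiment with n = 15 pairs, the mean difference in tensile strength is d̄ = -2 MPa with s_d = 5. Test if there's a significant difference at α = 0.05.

t = d̄/(s_d/√n) = -2/(5/√15) = -1.549. df = 14, critical t = ±2.145. Fail to reject H₀.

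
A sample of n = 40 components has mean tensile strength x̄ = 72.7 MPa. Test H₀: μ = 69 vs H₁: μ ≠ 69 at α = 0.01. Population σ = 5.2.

z = (x̄ - μ₀)/(σ/√n) = (72.7 - 69)/(5.2/√40) = 4.5. Critical value: ±2.576. Since |4.5| > 2.576, Reject H₀.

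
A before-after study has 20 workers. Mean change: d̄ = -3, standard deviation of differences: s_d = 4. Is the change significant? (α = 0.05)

t = d̄/(s_d/√n) = -3/(4/√20) = -3.354. df = 19, critical t = ±2.093. Reject H₀.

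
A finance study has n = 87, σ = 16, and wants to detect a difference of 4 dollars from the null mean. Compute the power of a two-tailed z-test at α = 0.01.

SE = σ/√n = 16/√87 = 1.715. Non-centrality λ = d/SE = 4/1.715 = 2.332. Power ≈ Φ(λ - z_{α/2}) = Φ(2.332 - 2.576) = Φ(-0.244) = 0.404.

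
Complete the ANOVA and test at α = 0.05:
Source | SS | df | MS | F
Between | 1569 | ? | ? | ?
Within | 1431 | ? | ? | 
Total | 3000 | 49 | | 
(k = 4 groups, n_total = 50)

df_between = 3, df_within = 46. MS_between = 523.0, MS_within = 31.11. F = 16.812, F_crit ≈ 2.807. Reject H₀.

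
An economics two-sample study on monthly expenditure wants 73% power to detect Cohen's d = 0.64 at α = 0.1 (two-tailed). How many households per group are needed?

z_{α/2} = 1.645, z_β = Φ⁻¹(0.73) = 0.613. For medium effect (d = 0.64): n per group = 2(z_{α/2} + z_β)²/d² = 2(1.645 + 0.613)²/0.64² = 24.9 → 25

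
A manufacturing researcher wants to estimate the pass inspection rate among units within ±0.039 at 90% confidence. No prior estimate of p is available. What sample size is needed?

Conservative approach: use p = 0.5 (maximizes p(1-p) = 0.25). n = z²(0.25)/E² = 1.645²×0.25/0.039² = 444.8 → n = 445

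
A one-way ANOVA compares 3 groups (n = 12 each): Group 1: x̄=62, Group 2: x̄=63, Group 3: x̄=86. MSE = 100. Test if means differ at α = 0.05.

Grand mean = 70.33. SS_between = 4424.0, MS_between = 2212.0. F = 22.12, F_crit ≈ 3.285. Reject H₀.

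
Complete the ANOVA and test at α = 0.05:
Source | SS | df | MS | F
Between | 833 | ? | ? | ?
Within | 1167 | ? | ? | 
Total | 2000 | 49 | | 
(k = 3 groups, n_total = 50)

df_between = 2, df_within = 47. MS_between = 416.5, MS_within = 24.83. F = 16.774, F_crit ≈ 3.195. Reject H₀.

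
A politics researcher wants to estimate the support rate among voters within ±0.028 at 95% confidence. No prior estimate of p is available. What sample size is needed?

Conservative approach: use p = 0.5 (maximizes p(1-p) = 0.25). n = z²(0.25)/E² = 1.96²×0.25/0.028² = 1225.0 → n = 1225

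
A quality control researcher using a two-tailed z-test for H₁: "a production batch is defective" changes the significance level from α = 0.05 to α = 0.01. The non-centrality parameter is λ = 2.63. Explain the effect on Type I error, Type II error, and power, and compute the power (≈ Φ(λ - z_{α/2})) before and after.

Decreasing α from 0.05 to 0.01:
• Type I error rate decreases (α is the Type I rate by definition).
• Critical value moves from z_{α/2} = 1.96 to 2.576, so power = Φ(λ - z_{α/2}) goes from Φ(2.63 - 1.96) = 0.749 to Φ(2.63 - 2.576) = 0.522.
• Type II error rate β = 1 - power therefore increases (0.251 → 0.478).
Appropriate when false positives are costly — here, scrapping a good batch — wasted material and cost for no reason.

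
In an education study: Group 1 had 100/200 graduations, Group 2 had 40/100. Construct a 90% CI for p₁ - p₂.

p̂₁ = 0.5, p̂₂ = 0.4. Difference = 0.1. CI = (0.001, 0.199)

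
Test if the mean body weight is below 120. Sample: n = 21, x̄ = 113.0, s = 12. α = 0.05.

t = (113.0 - 120)/(12/√21) = -2.673, df = 20. Critical t = -1.725. Reject H₀.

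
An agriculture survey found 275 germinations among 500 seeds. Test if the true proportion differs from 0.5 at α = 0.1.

p̂ = 0.55, p₀ = 0.5. z = (p̂ - p₀)/√(p₀(1-p₀)/n) = 2.236. Critical: ±1.645. Reject H₀.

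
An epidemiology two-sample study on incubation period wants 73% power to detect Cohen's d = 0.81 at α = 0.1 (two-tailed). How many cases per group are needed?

z_{α/2} = 1.645, z_β = Φ⁻¹(0.73) = 0.613. For large effect (d = 0.81): n per group = 2(z_{α/2} + z_β)²/d² = 2(1.645 + 0.613)²/0.81² = 15.5 → 16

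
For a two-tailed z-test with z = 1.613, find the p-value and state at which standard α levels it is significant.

p = 2·P(Z > |1.613|) = 2·(1 - Φ(1.613)) ≈ 0.1067. Not significant at any standard level.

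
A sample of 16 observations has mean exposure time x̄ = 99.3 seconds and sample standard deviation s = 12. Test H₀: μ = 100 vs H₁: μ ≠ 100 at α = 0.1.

t = (x̄ - μ₀)/(s/√n) = (99.3 - 100)/(12/√16) = -0.233. df = 15, critical t = ±1.753. Fail to reject H₀.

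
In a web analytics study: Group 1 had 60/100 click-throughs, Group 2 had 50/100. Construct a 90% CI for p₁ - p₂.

p̂₁ = 0.6, p̂₂ = 0.5. Difference = 0.1. CI = (-0.015, 0.215)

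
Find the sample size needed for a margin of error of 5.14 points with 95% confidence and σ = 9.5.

n = (z*σ/E)² = (1.96×9.5/5.14)² = 13.1 → n = 14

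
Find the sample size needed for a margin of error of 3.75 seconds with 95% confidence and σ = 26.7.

n = (z*σ/E)² = (1.96×26.7/3.75)² = 194.7 → n = 195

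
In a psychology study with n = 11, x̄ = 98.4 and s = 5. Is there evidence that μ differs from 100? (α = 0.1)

t = (x̄ - μ₀)/(s/√n) = (98.4 - 100)/(5/√11) = -1.061. df = 10, critical t = ±1.812. Fail to reject H₀.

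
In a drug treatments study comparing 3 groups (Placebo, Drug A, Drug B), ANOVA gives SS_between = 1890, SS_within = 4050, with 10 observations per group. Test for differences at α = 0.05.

df_between = 2, df_within = 27. F = MS_between/MS_within = 945.0/150.0 = 6.3. F_crit ≈ 3.354. Reject H₀. At least one mean differs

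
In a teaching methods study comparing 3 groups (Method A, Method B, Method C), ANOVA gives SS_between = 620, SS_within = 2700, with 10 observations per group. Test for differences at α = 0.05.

df_between = 2, df_within = 27. F = MS_between/MS_within = 310.0/100.0 = 3.1. F_crit ≈ 3.354. Fail to reject H₀.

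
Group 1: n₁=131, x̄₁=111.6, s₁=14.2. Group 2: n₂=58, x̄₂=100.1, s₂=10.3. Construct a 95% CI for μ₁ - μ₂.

Difference = 11.5. SE = √(14.2²/131 + 10.3²/58) = 1.835. CI = (7.9, 15.1)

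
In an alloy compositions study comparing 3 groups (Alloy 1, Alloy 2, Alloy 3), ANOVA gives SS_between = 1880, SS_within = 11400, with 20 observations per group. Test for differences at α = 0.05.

df_between = 2, df_within = 57. F = MS_between/MS_within = 940.0/200.0 = 4.7. F_crit ≈ 3.159. Reject H₀. At least one mean differs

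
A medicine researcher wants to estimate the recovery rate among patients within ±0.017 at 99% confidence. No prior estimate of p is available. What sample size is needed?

Conservative approach: use p = 0.5 (maximizes p(1-p) = 0.25). n = z²(0.25)/E² = 2.576²×0.25/0.017² = 5740.3 → n = 5741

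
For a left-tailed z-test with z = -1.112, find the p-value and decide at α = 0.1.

p = P(Z < -1.112) = Φ(-1.112) ≈ 0.1331. Since p ≥ 0.1, fail to reject H₀ (not significant) at α = 0.1.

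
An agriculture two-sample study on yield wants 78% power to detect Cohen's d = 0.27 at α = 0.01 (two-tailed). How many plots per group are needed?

z_{α/2} = 2.576, z_β = Φ⁻¹(0.78) = 0.772. For small effect (d = 0.27): n per group = 2(z_{α/2} + z_β)²/d² = 2(2.576 + 0.772)²/0.27² = 307.5 → 308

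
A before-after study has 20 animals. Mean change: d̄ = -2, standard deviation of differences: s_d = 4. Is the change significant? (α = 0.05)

t = d̄/(s_d/√n) = -2/(4/√20) = -2.236. df = 19, critical t = ±2.093. Reject H₀.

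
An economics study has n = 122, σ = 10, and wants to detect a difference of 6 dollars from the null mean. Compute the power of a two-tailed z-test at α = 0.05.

SE = σ/√n = 10/√122 = 0.905. Non-centrality λ = d/SE = 6/0.905 = 6.627. Power ≈ Φ(λ - z_{α/2}) = Φ(6.627 - 1.96) = Φ(4.667) = 1.0.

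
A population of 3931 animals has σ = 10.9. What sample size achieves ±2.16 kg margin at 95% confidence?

Without FPC: n₀ = (1.96×10.9/2.16)² = 97.827. With FPC: n = n₀N/(n₀+N-1) = 95.5 → n = 96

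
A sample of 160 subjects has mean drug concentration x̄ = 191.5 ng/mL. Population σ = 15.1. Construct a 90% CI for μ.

CI = x̄ ± z*(σ/√n) = 191.5 ± 1.645(15.1/√160) = 191.5 ± 1.96 = (189.54, 193.46)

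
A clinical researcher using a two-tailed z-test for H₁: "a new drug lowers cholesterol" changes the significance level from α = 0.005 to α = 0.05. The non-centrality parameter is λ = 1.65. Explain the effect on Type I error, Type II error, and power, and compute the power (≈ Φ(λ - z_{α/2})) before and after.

Increasing α from 0.005 to 0.05:
• Type I error rate increases (α is the Type I rate by definition).
• Critical value moves from z_{α/2} = 2.807 to 1.96, so power = Φ(λ - z_{α/2}) goes from Φ(1.65 - 2.807) = 0.124 to Φ(1.65 - 1.96) = 0.378.
• Type II error rate β = 1 - power therefore decreases (0.876 → 0.622).
Appropriate when false negatives are costly — here, shelving an effective drug — patients miss out on a treatment that would have helped.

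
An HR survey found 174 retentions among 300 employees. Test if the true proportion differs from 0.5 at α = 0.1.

p̂ = 0.58, p₀ = 0.5. z = (p̂ - p₀)/√(p₀(1-p₀)/n) = 2.771. Critical: ±1.645. Reject H₀.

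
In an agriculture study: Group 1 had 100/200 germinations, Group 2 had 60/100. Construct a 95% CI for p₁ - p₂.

p̂₁ = 0.5, p̂₂ = 0.6. Difference = -0.1. CI = (-0.218, 0.018)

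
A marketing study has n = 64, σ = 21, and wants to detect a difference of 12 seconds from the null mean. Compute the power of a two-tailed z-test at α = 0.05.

SE = σ/√n = 21/√64 = 2.625. Non-centrality λ = d/SE = 12/2.625 = 4.571. Power ≈ Φ(λ - z_{α/2}) = Φ(4.571 - 1.96) = Φ(2.611) = 0.995.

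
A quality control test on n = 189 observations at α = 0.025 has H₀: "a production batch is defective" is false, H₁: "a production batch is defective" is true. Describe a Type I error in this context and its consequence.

Type I error: rejecting H₀ when it is true — concluding that a production batch is defective when in fact it is not. Consequence: scrapping a good batch — wasted material and cost for no reason.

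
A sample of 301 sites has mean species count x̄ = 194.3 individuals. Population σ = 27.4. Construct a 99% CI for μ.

CI = x̄ ± z*(σ/√n) = 194.3 ± 2.576(27.4/√301) = 194.3 ± 4.07 = (190.23, 198.37)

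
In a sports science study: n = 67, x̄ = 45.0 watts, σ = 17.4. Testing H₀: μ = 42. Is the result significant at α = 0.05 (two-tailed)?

z = (45.0 - 42)/(17.4/√67) = 1.411. Since |z| ≤ 1.96, not significant at α = 0.05.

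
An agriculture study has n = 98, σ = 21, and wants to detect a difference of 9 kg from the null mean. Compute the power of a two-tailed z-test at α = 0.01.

SE = σ/√n = 21/√98 = 2.121. Non-centrality λ = d/SE = 9/2.121 = 4.243. Power ≈ Φ(λ - z_{α/2}) = Φ(4.243 - 2.576) = Φ(1.667) = 0.952.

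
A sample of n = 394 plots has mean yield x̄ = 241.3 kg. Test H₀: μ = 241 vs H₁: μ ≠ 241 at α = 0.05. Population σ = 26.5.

z = (x̄ - μ₀)/(σ/√n) = (241.3 - 241)/(26.5/√394) = 0.225. Critical value: ±1.96. Since |0.225| ≤ 1.96, Fail to reject H₀.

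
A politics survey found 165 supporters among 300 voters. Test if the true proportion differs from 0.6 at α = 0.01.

p̂ = 0.55, p₀ = 0.6. z = (p̂ - p₀)/√(p₀(1-p₀)/n) = -1.768. Critical: ±2.576. Fail to reject H₀.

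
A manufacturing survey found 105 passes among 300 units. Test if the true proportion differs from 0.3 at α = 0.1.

p̂ = 0.35, p₀ = 0.3. z = (p̂ - p₀)/√(p₀(1-p₀)/n) = 1.89. Critical: ±1.645. Reject H₀.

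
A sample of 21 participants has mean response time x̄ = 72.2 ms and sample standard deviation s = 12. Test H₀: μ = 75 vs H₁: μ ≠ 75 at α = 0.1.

t = (x̄ - μ₀)/(s/√n) = (72.2 - 75)/(12/√21) = -1.069. df = 20, critical t = ±1.725. Fail to reject H₀.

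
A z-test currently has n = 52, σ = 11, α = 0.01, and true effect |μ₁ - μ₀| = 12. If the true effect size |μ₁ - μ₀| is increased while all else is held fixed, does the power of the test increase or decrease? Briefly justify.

Power increases: a larger true effect increases the non-centrality λ = |μ₁ - μ₀|/(σ/√n).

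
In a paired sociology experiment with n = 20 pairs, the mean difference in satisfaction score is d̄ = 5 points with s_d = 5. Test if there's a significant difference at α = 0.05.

t = d̄/(s_d/√n) = 5/(5/√20) = 4.472. df = 19, critical t = ±2.093. Reject H₀.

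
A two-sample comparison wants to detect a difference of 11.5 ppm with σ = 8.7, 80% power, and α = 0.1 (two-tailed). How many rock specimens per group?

n per group = 2(z_α/2 + z_β)²σ²/d² = 2×(1.645 + 0.84)²×8.7²/11.5² = 7.1 → n = 8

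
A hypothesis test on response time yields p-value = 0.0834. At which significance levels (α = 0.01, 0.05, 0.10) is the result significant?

p = 0.0834. Significant at: α = 0.1.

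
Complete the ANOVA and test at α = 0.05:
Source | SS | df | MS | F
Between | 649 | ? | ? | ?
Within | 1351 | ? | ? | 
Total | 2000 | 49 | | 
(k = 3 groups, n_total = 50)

df_between = 2, df_within = 47. MS_between = 324.5, MS_within = 28.74. F = 11.289, F_crit ≈ 3.195. Reject H₀.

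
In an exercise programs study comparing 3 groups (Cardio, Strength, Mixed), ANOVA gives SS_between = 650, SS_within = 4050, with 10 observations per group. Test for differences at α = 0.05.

df_between = 2, df_within = 27. F = MS_between/MS_within = 325.0/150.0 = 2.167. F_crit ≈ 3.354. Fail to reject H₀.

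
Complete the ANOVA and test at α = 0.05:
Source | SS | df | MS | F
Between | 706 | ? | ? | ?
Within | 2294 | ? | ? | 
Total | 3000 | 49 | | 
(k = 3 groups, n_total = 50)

df_between = 2, df_within = 47. MS_between = 353.0, MS_within = 48.81. F = 7.232, F_crit ≈ 3.195. Reject H₀.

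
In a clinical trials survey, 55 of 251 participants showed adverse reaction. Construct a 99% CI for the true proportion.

p̂ = 0.219. CI = p̂ ± z*√(p̂(1-p̂)/n) = (0.152, 0.286)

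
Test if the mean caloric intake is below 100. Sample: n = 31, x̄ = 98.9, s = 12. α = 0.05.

t = (98.9 - 100)/(12/√31) = -0.51, df = 30. Critical t = -1.697. Fail to reject H₀.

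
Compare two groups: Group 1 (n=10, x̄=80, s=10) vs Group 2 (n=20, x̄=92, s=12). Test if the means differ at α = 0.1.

Pooled sp = 11.4. t = -2.719, df = 28. Critical t = ±1.701. Reject H₀.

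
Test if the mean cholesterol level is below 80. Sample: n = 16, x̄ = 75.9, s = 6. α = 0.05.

t = (75.9 - 80)/(6/√16) = -2.733, df = 15. Critical t = -1.753. Reject H₀.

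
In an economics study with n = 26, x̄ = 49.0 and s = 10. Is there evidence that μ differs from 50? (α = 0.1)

t = (x̄ - μ₀)/(s/√n) = (49.0 - 50)/(10/√26) = -0.51. df = 25, critical t = ±1.708. Fail to reject H₀.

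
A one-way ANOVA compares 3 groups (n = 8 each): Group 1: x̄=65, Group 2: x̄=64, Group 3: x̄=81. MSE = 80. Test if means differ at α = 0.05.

Grand mean = 70.0. SS_between = 1456.0, MS_between = 728.0. F = 9.1, F_crit ≈ 3.467. Reject H₀.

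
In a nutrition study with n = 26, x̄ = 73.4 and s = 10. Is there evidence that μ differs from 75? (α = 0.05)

t = (x̄ - μ₀)/(s/√n) = (73.4 - 75)/(10/√26) = -0.816. df = 25, critical t = ±2.06. Fail to reject H₀.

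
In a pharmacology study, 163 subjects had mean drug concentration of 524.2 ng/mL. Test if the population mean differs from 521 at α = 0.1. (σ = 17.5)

z = (x̄ - μ₀)/(σ/√n) = (524.2 - 521)/(17.5/√163) = 2.335. Critical value: ±1.645. Since |2.335| > 1.645, Reject H₀.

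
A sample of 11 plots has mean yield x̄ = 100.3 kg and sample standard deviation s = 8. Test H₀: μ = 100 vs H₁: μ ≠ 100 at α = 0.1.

t = (x̄ - μ₀)/(s/√n) = (100.3 - 100)/(8/√11) = 0.124. df = 10, critical t = ±1.812. Fail to reject H₀.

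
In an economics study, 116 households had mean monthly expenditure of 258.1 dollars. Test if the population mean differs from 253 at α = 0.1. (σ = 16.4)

z = (x̄ - μ₀)/(σ/√n) = (258.1 - 253)/(16.4/√116) = 3.349. Critical value: ±1.645. Since |3.349| > 1.645, Reject H₀.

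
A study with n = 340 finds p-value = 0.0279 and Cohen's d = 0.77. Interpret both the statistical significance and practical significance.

Statistically significant (p = 0.0279 < 0.05). Cohen's d = 0.77 indicates a medium effect size. Both statistical and practical significance should be considered.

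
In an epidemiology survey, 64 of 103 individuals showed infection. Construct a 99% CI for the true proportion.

p̂ = 0.621. CI = p̂ ± z*√(p̂(1-p̂)/n) = (0.498, 0.744)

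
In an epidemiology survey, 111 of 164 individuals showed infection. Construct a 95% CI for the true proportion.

p̂ = 0.677. CI = p̂ ± z*√(p̂(1-p̂)/n) = (0.605, 0.748)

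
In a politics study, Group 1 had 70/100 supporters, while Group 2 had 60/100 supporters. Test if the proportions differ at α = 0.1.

p̂₁ = 0.7, p̂₂ = 0.6, pooled p̂ = 0.65. z = 1.482. Critical: ±1.645. Fail to reject H₀.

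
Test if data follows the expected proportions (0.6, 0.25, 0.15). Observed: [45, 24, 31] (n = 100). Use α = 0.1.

Expected: [60.0, 25.0, 15.0]. χ² = 20.857. df = 2, critical = 4.605. Reject H₀.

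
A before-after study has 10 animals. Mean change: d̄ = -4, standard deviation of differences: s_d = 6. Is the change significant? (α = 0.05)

t = d̄/(s_d/√n) = -4/(6/√10) = -2.108. df = 9, critical t = ±2.262. Fail to reject H₀.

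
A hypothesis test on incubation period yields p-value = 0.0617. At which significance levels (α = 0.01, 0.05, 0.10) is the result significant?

p = 0.0617. Significant at: α = 0.1.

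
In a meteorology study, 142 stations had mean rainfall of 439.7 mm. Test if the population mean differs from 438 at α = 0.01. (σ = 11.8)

z = (x̄ - μ₀)/(σ/√n) = (439.7 - 438)/(11.8/√142) = 1.717. Critical value: ±2.576. Since |1.717| ≤ 2.576, Fail to reject H₀.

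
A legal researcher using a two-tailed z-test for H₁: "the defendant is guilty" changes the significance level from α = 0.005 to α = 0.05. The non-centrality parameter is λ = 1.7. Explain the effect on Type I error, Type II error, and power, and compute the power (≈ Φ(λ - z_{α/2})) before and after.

Increasing α from 0.005 to 0.05:
• Type I error rate increases (α is the Type I rate by definition).
• Critical value moves from z_{α/2} = 2.807 to 1.96, so power = Φ(λ - z_{α/2}) goes from Φ(1.7 - 2.807) = 0.134 to Φ(1.7 - 1.96) = 0.397.
• Type II error rate β = 1 - power therefore decreases (0.866 → 0.603).
Appropriate when false negatives are costly — here, acquitting a guilty person.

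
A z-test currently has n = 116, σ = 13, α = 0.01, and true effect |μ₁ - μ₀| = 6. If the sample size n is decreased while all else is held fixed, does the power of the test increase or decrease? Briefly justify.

Power decreases: a smaller n inflates the standard error σ/√n, pulling the sampling distribution under H₁ back toward the critical value.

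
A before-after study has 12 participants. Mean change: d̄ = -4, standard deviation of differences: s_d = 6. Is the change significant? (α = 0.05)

t = d̄/(s_d/√n) = -4/(6/√12) = -2.309. df = 11, critical t = ±2.201. Reject H₀.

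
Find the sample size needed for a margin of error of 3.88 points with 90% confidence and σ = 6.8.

n = (z*σ/E)² = (1.645×6.8/3.88)² = 8.3 → n = 9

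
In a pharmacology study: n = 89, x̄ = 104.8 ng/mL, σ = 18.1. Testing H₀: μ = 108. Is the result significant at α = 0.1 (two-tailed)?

z = (104.8 - 108)/(18.1/√89) = -1.668. Since |z| > 1.645, significant at α = 0.1.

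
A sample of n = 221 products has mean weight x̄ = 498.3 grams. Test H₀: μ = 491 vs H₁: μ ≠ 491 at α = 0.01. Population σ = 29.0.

z = (x̄ - μ₀)/(σ/√n) = (498.3 - 491)/(29.0/√221) = 3.742. Critical value: ±2.576. Since |3.742| > 2.576, Reject H₀.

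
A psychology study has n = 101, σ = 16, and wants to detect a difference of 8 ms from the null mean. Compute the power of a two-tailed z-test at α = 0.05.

SE = σ/√n = 16/√101 = 1.592. Non-centrality λ = d/SE = 8/1.592 = 5.025. Power ≈ Φ(λ - z_{α/2}) = Φ(5.025 - 1.96) = Φ(3.065) = 0.999.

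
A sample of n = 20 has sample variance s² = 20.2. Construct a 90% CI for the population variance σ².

df = 19. χ²_{0.05} = 30.144, χ²_{0.95} = 10.117. CI for σ² = ((n-1)s²/χ²_{α/2}, (n-1)s²/χ²_{1-α/2}) = (19·20.2/30.144, 19·20.2/10.117) = (12.73, 37.94)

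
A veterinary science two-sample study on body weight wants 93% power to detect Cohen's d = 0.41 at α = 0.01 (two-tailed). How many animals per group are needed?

z_{α/2} = 2.576, z_β = Φ⁻¹(0.93) = 1.476. For small effect (d = 0.41): n per group = 2(z_{α/2} + z_β)²/d² = 2(2.576 + 1.476)²/0.41² = 195.3 → 196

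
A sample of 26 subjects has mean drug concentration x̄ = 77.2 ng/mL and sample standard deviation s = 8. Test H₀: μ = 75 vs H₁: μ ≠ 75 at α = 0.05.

t = (x̄ - μ₀)/(s/√n) = (77.2 - 75)/(8/√26) = 1.402. df = 25, critical t = ±2.06. Fail to reject H₀.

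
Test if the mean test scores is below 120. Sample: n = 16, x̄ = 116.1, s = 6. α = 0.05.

t = (116.1 - 120)/(6/√16) = -2.6, df = 15. Critical t = -1.753. Reject H₀.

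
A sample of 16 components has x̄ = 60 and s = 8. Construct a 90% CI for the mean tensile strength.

CI = x̄ ± t*(s/√n) = 60 ± 1.753(8/√16) = (56.49, 63.51)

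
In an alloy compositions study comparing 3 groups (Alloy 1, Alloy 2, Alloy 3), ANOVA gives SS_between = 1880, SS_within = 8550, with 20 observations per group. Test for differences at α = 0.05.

df_between = 2, df_within = 57. F = MS_between/MS_within = 940.0/150.0 = 6.267. F_crit ≈ 3.159. Reject H₀. At least one mean differs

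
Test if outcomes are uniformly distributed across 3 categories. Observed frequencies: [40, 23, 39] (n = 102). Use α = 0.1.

Expected = 34 each. χ² = Σ(O-E)²/E = 5.353. df = 2, critical value = 4.605. Reject H₀.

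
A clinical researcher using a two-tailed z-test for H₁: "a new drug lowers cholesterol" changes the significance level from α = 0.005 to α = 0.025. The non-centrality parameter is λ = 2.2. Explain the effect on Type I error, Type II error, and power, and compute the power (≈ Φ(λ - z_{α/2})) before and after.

Increasing α from 0.005 to 0.025:
• Type I error rate increases (α is the Type I rate by definition).
• Critical value moves from z_{α/2} = 2.807 to 2.241, so power = Φ(λ - z_{α/2}) goes from Φ(2.2 - 2.807) = 0.272 to Φ(2.2 - 2.241) = 0.484.
• Type II error rate β = 1 - power therefore decreases (0.728 → 0.516).
Appropriate when false negatives are costly — here, shelving an effective drug — patients miss out on a treatment that would have helped.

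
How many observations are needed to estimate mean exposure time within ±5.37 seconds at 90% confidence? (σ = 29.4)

n = (z*σ/E)² = (1.645×29.4/5.37)² = 81.1 → n = 82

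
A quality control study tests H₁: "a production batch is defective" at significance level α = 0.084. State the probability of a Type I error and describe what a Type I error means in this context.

P(Type I error) = α = 0.084. A Type I error is rejecting H₀ when H₀ is actually true (false positive) — here, concluding that a production batch is defective when in fact this is not the case. Consequence: scrapping a good batch — wasted material and cost for no reason.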